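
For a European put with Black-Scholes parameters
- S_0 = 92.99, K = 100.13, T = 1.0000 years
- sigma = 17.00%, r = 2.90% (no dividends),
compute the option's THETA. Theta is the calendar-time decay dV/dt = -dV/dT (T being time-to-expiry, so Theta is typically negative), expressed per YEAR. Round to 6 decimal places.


d1 = -0.1795728308; d2 = -0.3495728308
phi(d1) = 0.3925616304; exp(-qT) = 1.0000000000; exp(-rT) = 0.9714164645
Theta = -S*exp(-qT)*phi(d1)*sigma/(2*sqrt(T)) + r*K*exp(-rT)*N(-d2) - q*S*exp(-qT)*N(-d1)
N(-d1) = 0.5712560321; N(-d2) = 0.6366703481; sqrt(T) = 1.0000000000
Term 1 = -92.9900 * 1.0000000000 * 0.3925616304 * 0.1700 / (2 * 1.0000000000) = -3.1028660109
Term 2 = 0.0290 * 100.1300 * 0.9714164645 * 0.6366703481 = 1.7959006096
Term 3 = 0 (no dividend yield, q = 0)
Theta = -3.1028660109 + (1.7959006096) + (0.0000000000) = -1.306965

Answer: Theta = -1.306965


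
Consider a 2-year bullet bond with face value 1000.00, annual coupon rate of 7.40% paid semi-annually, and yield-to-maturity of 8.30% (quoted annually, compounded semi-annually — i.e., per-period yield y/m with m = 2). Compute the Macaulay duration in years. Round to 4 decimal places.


Answer: Macaulay duration = 1.8945 years

Derivation:
Coupon per period c = face * coupon_rate / m = 37.000000
Periods per year m = 2; per-period yield y/m = 0.041500
Number of cashflows N = 4
Cashflows (t years, CF_t, discount factor 1/(1+y/m)^(m*t), PV):
  t = 0.5000: CF_t = 37.000000, DF = 0.960154, PV = 35.525684
  t = 1.0000: CF_t = 37.000000, DF = 0.921895, PV = 34.110114
  t = 1.5000: CF_t = 37.000000, DF = 0.885161, PV = 32.750950
  t = 2.0000: CF_t = 1037.000000, DF = 0.849890, PV = 881.336303
Price P = sum_t PV_t = 983.723051
Macaulay numerator sum_t t * PV_t:
  t * PV_t at t = 0.5000: 17.762842
  t * PV_t at t = 1.0000: 34.110114
  t * PV_t at t = 1.5000: 49.126425
  t * PV_t at t = 2.0000: 1762.672605
Macaulay duration D = (sum_t t * PV_t) / P = 1863.671987 / 983.723051 = 1.894509


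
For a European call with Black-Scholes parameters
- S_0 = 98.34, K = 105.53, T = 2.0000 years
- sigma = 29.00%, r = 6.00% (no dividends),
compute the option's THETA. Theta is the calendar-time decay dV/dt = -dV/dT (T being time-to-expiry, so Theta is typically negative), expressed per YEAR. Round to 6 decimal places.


Answer: Theta = -6.433570

Derivation:
d1 = 0.3255997266; d2 = -0.0845222065
phi(d1) = 0.3783460128; exp(-qT) = 1.0000000000; exp(-rT) = 0.8869204367
Theta = -S*exp(-qT)*phi(d1)*sigma/(2*sqrt(T)) - r*K*exp(-rT)*N(d2) + q*S*exp(-qT)*N(d1)
N(d1) = 0.6276363905; N(d2) = 0.4663206239; sqrt(T) = 1.4142135624
Term 1 = -98.3400 * 1.0000000000 * 0.3783460128 * 0.2900 / (2 * 1.4142135624) = -3.8148052343
Term 2 = -0.0600 * 105.5300 * 0.8869204367 * 0.4663206239 = -2.6187646752
Term 3 = 0 (no dividend yield, q = 0)
Theta = -3.8148052343 + (-2.6187646752) + (0.0000000000) = -6.433570


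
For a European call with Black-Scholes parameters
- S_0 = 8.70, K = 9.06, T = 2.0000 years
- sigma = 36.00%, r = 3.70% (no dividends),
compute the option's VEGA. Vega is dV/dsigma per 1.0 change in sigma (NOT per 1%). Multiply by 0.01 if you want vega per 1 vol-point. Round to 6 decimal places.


Answer: Vega = 4.663062

Derivation:
d1 = 0.3202681176; d2 = -0.1888487648
phi(d1) = 0.3789979940; exp(-qT) = 1.0000000000; exp(-rT) = 0.9286716938
Vega = S * exp(-qT) * phi(d1) * sqrt(T) = 8.7000 * 1.0000000000 * 0.3789979940 * 1.4142135624 = 4.663062


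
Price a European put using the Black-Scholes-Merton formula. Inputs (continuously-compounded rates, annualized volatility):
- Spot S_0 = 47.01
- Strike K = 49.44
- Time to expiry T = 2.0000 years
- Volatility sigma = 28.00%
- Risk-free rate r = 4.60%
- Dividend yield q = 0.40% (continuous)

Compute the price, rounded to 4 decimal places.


d1 = (ln(S/K) + (r - q + 0.5*sigma^2) * T) / (sigma * sqrt(T)) = 0.28284406
d2 = d1 - sigma * sqrt(T) = -0.11313574
exp(-rT) = 0.91210515; exp(-qT) = 0.99203191
P = K * exp(-rT) * N(-d2) - S_0 * exp(-qT) * N(-d1)
N(-d1) = 0.38864819; N(-d2) = 0.54503853
P = 49.4400 * 0.91210515 * 0.54503853 - 47.0100 * 0.99203191 * 0.38864819 = 6.4535

Answer: Price = 6.4535


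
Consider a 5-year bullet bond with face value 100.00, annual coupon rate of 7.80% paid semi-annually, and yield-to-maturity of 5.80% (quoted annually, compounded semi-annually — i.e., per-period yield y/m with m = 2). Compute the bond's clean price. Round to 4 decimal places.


Answer: Price = 108.5739

Derivation:
Coupon per period c = face * coupon_rate / m = 3.900000
Periods per year m = 2; per-period yield y/m = 0.029000
Number of cashflows N = 10
Cashflows (t years, CF_t, discount factor 1/(1+y/m)^(m*t), PV):
  t = 0.5000: CF_t = 3.900000, DF = 0.971817, PV = 3.790087
  t = 1.0000: CF_t = 3.900000, DF = 0.944429, PV = 3.683273
  t = 1.5000: CF_t = 3.900000, DF = 0.917812, PV = 3.579468
  t = 2.0000: CF_t = 3.900000, DF = 0.891946, PV = 3.478589
  t = 2.5000: CF_t = 3.900000, DF = 0.866808, PV = 3.380553
  t = 3.0000: CF_t = 3.900000, DF = 0.842379, PV = 3.285280
  t = 3.5000: CF_t = 3.900000, DF = 0.818639, PV = 3.192692
  t = 4.0000: CF_t = 3.900000, DF = 0.795567, PV = 3.102713
  t = 4.5000: CF_t = 3.900000, DF = 0.773146, PV = 3.015270
  t = 5.0000: CF_t = 103.900000, DF = 0.751357, PV = 78.065977
Price P = sum_t PV_t = 108.573902


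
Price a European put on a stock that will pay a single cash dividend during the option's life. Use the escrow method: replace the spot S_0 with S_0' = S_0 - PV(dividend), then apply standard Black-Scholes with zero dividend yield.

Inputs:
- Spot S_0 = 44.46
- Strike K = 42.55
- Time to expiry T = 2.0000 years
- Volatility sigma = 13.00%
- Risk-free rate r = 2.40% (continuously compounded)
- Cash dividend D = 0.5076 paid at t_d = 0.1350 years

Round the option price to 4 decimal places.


Answer: Price = 1.6865

Derivation:
PV(D) = D * exp(-r * t_d) = 0.5076 * 0.99676524 = 0.50595804
S_0' = S_0 - PV(D) = 44.4600 - 0.50595804 = 43.95404196
d1 = (ln(S_0'/K) + (r + sigma^2/2)*T) / (sigma*sqrt(T)) = 0.52959433
d2 = d1 - sigma*sqrt(T) = 0.34574656
exp(-rT) = 0.95313379
N(-d1) = 0.29819661; N(-d2) = 0.36476659
P = K * exp(-rT) * N(-d2) - S_0' * N(-d1) = 42.5500 * 0.95313379 * 0.36476659 - 43.95404196 * 0.29819661 = 1.6865


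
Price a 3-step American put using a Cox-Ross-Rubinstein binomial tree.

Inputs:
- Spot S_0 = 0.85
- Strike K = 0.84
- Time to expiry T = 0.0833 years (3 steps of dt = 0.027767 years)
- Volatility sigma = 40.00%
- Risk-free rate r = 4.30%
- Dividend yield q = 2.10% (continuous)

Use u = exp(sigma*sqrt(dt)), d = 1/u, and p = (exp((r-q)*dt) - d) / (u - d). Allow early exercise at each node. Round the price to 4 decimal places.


dt = T/N = 0.027767
u = exp(sigma*sqrt(dt)) = 1.068925; d = 1/u = 0.935519
p = (exp((r-q)*dt) - d) / (u - d) = 0.487923
Discount per step: exp(-r*dt) = 0.998807
Stock lattice S(k, i) with i counting down-moves:
  k=0: S(0,0) = 0.8500
  k=1: S(1,0) = 0.9086; S(1,1) = 0.7952
  k=2: S(2,0) = 0.9712; S(2,1) = 0.8500; S(2,2) = 0.7439
  k=3: S(3,0) = 1.0382; S(3,1) = 0.9086; S(3,2) = 0.7952; S(3,3) = 0.6959
Terminal payoffs V(N, i) = max(K - S_T, 0):
  V(3,0) = 0.000000; V(3,1) = 0.000000; V(3,2) = 0.044808; V(3,3) = 0.144051
Backward induction: V(k, i) = exp(-r*dt) * [p * V(k+1, i) + (1-p) * V(k+1, i+1)]; then take max(V_cont, immediate exercise) for American.
  V(2,0) = exp(-r*dt) * [p*0.000000 + (1-p)*0.000000] = 0.000000; exercise = 0.000000; V(2,0) = max -> 0.000000
  V(2,1) = exp(-r*dt) * [p*0.000000 + (1-p)*0.044808] = 0.022918; exercise = 0.000000; V(2,1) = max -> 0.022918
  V(2,2) = exp(-r*dt) * [p*0.044808 + (1-p)*0.144051] = 0.095514; exercise = 0.096083; V(2,2) = max -> 0.096083
  V(1,0) = exp(-r*dt) * [p*0.000000 + (1-p)*0.022918] = 0.011722; exercise = 0.000000; V(1,0) = max -> 0.011722
  V(1,1) = exp(-r*dt) * [p*0.022918 + (1-p)*0.096083] = 0.060312; exercise = 0.044808; V(1,1) = max -> 0.060312
  V(0,0) = exp(-r*dt) * [p*0.011722 + (1-p)*0.060312] = 0.036560; exercise = 0.000000; V(0,0) = max -> 0.036560

Answer: Price = V(0,0) = 0.0366


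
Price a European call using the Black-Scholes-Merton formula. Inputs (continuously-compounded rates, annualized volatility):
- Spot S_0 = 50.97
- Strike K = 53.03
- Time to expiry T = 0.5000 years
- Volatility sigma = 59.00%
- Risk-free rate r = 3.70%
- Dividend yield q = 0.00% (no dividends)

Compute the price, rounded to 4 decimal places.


Answer: Price = 7.9788

Derivation:
d1 = (ln(S/K) + (r - q + 0.5*sigma^2) * T) / (sigma * sqrt(T)) = 0.15797109
d2 = d1 - sigma * sqrt(T) = -0.25922191
exp(-rT) = 0.98167007; exp(-qT) = 1.00000000
C = S_0 * exp(-qT) * N(d1) - K * exp(-rT) * N(d2)
N(d1) = 0.56276021; N(d2) = 0.39773201
C = 50.9700 * 1.00000000 * 0.56276021 - 53.0300 * 0.98167007 * 0.39773201 = 7.9788


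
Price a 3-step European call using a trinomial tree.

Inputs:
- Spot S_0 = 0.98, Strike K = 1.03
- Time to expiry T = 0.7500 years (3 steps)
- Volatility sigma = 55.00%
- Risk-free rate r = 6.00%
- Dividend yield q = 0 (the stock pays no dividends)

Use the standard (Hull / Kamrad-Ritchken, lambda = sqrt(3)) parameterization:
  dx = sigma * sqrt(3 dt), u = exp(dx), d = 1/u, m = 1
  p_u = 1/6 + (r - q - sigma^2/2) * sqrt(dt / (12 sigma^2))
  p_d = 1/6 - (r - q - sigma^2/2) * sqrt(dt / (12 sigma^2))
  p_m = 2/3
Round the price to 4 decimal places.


dt = T/N = 0.250000; dx = sigma*sqrt(3*dt) = 0.476314
u = exp(dx) = 1.610128; d = 1/u = 0.621068
p_u = 0.142720, p_m = 0.666667, p_d = 0.190614
Discount per step: exp(-r*dt) = 0.985112
Stock lattice S(k, j) with j the centered position index:
  k=0: S(0,+0) = 0.9800
  k=1: S(1,-1) = 0.6086; S(1,+0) = 0.9800; S(1,+1) = 1.5779
  k=2: S(2,-2) = 0.3780; S(2,-1) = 0.6086; S(2,+0) = 0.9800; S(2,+1) = 1.5779; S(2,+2) = 2.5407
  k=3: S(3,-3) = 0.2348; S(3,-2) = 0.3780; S(3,-1) = 0.6086; S(3,+0) = 0.9800; S(3,+1) = 1.5779; S(3,+2) = 2.5407; S(3,+3) = 4.0908
Terminal payoffs V(N, j) = max(S_T - K, 0):
  V(3,-3) = 0.000000; V(3,-2) = 0.000000; V(3,-1) = 0.000000; V(3,+0) = 0.000000; V(3,+1) = 0.547926; V(3,+2) = 1.510663; V(3,+3) = 3.060795
Backward induction: V(k, j) = exp(-r*dt) * [p_u * V(k+1, j+1) + p_m * V(k+1, j) + p_d * V(k+1, j-1)]
  V(2,-2) = exp(-r*dt) * [p_u*0.000000 + p_m*0.000000 + p_d*0.000000] = 0.000000
  V(2,-1) = exp(-r*dt) * [p_u*0.000000 + p_m*0.000000 + p_d*0.000000] = 0.000000
  V(2,+0) = exp(-r*dt) * [p_u*0.547926 + p_m*0.000000 + p_d*0.000000] = 0.077036
  V(2,+1) = exp(-r*dt) * [p_u*1.510663 + p_m*0.547926 + p_d*0.000000] = 0.572237
  V(2,+2) = exp(-r*dt) * [p_u*3.060795 + p_m*1.510663 + p_d*0.547926] = 1.525334
  V(1,-1) = exp(-r*dt) * [p_u*0.077036 + p_m*0.000000 + p_d*0.000000] = 0.010831
  V(1,+0) = exp(-r*dt) * [p_u*0.572237 + p_m*0.077036 + p_d*0.000000] = 0.131046
  V(1,+1) = exp(-r*dt) * [p_u*1.525334 + p_m*0.572237 + p_d*0.077036] = 0.604731
  V(0,+0) = exp(-r*dt) * [p_u*0.604731 + p_m*0.131046 + p_d*0.010831] = 0.173119

Answer: Price = V(0,0) = 0.1731


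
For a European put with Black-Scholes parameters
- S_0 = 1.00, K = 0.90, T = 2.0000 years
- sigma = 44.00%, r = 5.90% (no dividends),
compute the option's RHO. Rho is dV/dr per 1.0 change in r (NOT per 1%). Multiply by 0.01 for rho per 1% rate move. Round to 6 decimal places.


d1 = 0.6700809275; d2 = 0.0478269601
phi(d1) = 0.3187198555; exp(-qT) = 1.0000000000; exp(-rT) = 0.8886960526
N(-d2) = 0.4809270751
Rho = -K*T*exp(-rT)*N(-d2) = -0.9000 * 2.0000 * 0.8886960526 * 0.4809270751 = -0.769316

Answer: Rho = -0.769316


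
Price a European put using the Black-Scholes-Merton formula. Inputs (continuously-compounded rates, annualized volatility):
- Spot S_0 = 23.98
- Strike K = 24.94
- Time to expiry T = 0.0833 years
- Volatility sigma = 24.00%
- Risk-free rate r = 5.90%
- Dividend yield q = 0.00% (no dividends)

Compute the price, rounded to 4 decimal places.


d1 = (ln(S/K) + (r - q + 0.5*sigma^2) * T) / (sigma * sqrt(T)) = -0.46109272
d2 = d1 - sigma * sqrt(T) = -0.53036089
exp(-rT) = 0.99509736; exp(-qT) = 1.00000000
P = K * exp(-rT) * N(-d2) - S_0 * exp(-qT) * N(-d1)
N(-d1) = 0.67763396; N(-d2) = 0.70206913
P = 24.9400 * 0.99509736 * 0.70206913 - 23.9800 * 1.00000000 * 0.67763396 = 1.1741

Answer: Price = 1.1741


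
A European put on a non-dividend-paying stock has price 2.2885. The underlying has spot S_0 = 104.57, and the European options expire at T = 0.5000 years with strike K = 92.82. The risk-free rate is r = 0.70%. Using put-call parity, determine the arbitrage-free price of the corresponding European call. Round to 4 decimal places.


Answer: Call price = 14.3628

Derivation:
Put-call parity: C - P = S_0 * exp(-qT) - K * exp(-rT).
S_0 * exp(-qT) = 104.5700 * 1.00000000 = 104.57000000
K * exp(-rT) = 92.8200 * 0.99650612 = 92.49569786
C = P + S*exp(-qT) - K*exp(-rT)
C = 2.2885 + 104.57000000 - 92.49569786 = 14.3628


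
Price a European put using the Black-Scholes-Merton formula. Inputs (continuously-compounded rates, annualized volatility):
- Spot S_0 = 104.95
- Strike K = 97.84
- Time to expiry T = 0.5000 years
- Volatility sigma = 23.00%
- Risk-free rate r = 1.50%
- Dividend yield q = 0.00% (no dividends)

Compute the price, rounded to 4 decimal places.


Answer: Price = 3.3576

Derivation:
d1 = (ln(S/K) + (r - q + 0.5*sigma^2) * T) / (sigma * sqrt(T)) = 0.55877149
d2 = d1 - sigma * sqrt(T) = 0.39613693
exp(-rT) = 0.99252805; exp(-qT) = 1.00000000
P = K * exp(-rT) * N(-d2) - S_0 * exp(-qT) * N(-d1)
N(-d1) = 0.28815884; N(-d2) = 0.34600201
P = 97.8400 * 0.99252805 * 0.34600201 - 104.9500 * 1.00000000 * 0.28815884 = 3.3576


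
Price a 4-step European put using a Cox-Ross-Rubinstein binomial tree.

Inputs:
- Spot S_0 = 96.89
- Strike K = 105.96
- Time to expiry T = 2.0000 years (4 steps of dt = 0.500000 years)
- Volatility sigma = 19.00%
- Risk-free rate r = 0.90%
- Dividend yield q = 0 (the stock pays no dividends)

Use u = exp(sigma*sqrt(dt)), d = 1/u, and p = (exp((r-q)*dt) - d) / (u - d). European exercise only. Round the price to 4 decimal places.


dt = T/N = 0.500000
u = exp(sigma*sqrt(dt)) = 1.143793; d = 1/u = 0.874284
p = (exp((r-q)*dt) - d) / (u - d) = 0.483197
Discount per step: exp(-r*dt) = 0.995510
Stock lattice S(k, i) with i counting down-moves:
  k=0: S(0,0) = 96.8900
  k=1: S(1,0) = 110.8221; S(1,1) = 84.7094
  k=2: S(2,0) = 126.7576; S(2,1) = 96.8900; S(2,2) = 74.0600
  k=3: S(3,0) = 144.9845; S(3,1) = 110.8221; S(3,2) = 84.7094; S(3,3) = 64.7495
  k=4: S(4,0) = 165.8324; S(4,1) = 126.7576; S(4,2) = 96.8900; S(4,3) = 74.0600; S(4,4) = 56.6094
Terminal payoffs V(N, i) = max(K - S_T, 0):
  V(4,0) = 0.000000; V(4,1) = 0.000000; V(4,2) = 9.070000; V(4,3) = 31.899988; V(4,4) = 49.350594
Backward induction: V(k, i) = exp(-r*dt) * [p * V(k+1, i) + (1-p) * V(k+1, i+1)].
  V(3,0) = exp(-r*dt) * [p*0.000000 + (1-p)*0.000000] = 0.000000
  V(3,1) = exp(-r*dt) * [p*0.000000 + (1-p)*9.070000] = 4.666353
  V(3,2) = exp(-r*dt) * [p*9.070000 + (1-p)*31.899988] = 20.774898
  V(3,3) = exp(-r*dt) * [p*31.899988 + (1-p)*49.350594] = 40.734786
  V(2,0) = exp(-r*dt) * [p*0.000000 + (1-p)*4.666353] = 2.400755
  V(2,1) = exp(-r*dt) * [p*4.666353 + (1-p)*20.774898] = 12.932960
  V(2,2) = exp(-r*dt) * [p*20.774898 + (1-p)*40.734786] = 30.950627
  V(1,0) = exp(-r*dt) * [p*2.400755 + (1-p)*12.932960] = 7.808607
  V(1,1) = exp(-r*dt) * [p*12.932960 + (1-p)*30.950627] = 22.144660
  V(0,0) = exp(-r*dt) * [p*7.808607 + (1-p)*22.144660] = 15.149191

Answer: Price = V(0,0) = 15.1492


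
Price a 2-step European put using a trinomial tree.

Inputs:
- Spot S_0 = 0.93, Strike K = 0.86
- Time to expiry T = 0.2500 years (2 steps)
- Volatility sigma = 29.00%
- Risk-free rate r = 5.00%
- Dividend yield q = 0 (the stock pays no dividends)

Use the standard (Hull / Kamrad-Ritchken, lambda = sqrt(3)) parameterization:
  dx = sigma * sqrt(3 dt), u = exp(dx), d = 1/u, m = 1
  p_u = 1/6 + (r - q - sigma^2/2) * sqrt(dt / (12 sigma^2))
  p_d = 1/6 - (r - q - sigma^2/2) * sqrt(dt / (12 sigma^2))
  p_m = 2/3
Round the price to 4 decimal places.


dt = T/N = 0.125000; dx = sigma*sqrt(3*dt) = 0.177588
u = exp(dx) = 1.194333; d = 1/u = 0.837287
p_u = 0.169465, p_m = 0.666667, p_d = 0.163869
Discount per step: exp(-r*dt) = 0.993769
Stock lattice S(k, j) with j the centered position index:
  k=0: S(0,+0) = 0.9300
  k=1: S(1,-1) = 0.7787; S(1,+0) = 0.9300; S(1,+1) = 1.1107
  k=2: S(2,-2) = 0.6520; S(2,-1) = 0.7787; S(2,+0) = 0.9300; S(2,+1) = 1.1107; S(2,+2) = 1.3266
Terminal payoffs V(N, j) = max(K - S_T, 0):
  V(2,-2) = 0.208023; V(2,-1) = 0.081323; V(2,+0) = 0.000000; V(2,+1) = 0.000000; V(2,+2) = 0.000000
Backward induction: V(k, j) = exp(-r*dt) * [p_u * V(k+1, j+1) + p_m * V(k+1, j) + p_d * V(k+1, j-1)]
  V(1,-1) = exp(-r*dt) * [p_u*0.000000 + p_m*0.081323 + p_d*0.208023] = 0.087754
  V(1,+0) = exp(-r*dt) * [p_u*0.000000 + p_m*0.000000 + p_d*0.081323] = 0.013243
  V(1,+1) = exp(-r*dt) * [p_u*0.000000 + p_m*0.000000 + p_d*0.000000] = 0.000000
  V(0,+0) = exp(-r*dt) * [p_u*0.000000 + p_m*0.013243 + p_d*0.087754] = 0.023064

Answer: Price = V(0,0) = 0.0231


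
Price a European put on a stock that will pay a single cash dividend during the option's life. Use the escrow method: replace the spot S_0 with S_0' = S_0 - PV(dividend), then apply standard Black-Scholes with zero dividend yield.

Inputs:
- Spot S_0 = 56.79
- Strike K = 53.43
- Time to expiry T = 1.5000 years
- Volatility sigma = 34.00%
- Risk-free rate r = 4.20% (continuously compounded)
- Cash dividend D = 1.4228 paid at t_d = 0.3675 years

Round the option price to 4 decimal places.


PV(D) = D * exp(-r * t_d) = 1.4228 * 0.98468351 = 1.40100770
S_0' = S_0 - PV(D) = 56.7900 - 1.40100770 = 55.38899230
d1 = (ln(S_0'/K) + (r + sigma^2/2)*T) / (sigma*sqrt(T)) = 0.44597162
d2 = d1 - sigma*sqrt(T) = 0.02955836
exp(-rT) = 0.93894347
N(-d1) = 0.32780887; N(-d2) = 0.48820964
P = K * exp(-rT) * N(-d2) - S_0' * N(-d1) = 53.4300 * 0.93894347 * 0.48820964 - 55.38899230 * 0.32780887 = 6.3354

Answer: Price = 6.3354


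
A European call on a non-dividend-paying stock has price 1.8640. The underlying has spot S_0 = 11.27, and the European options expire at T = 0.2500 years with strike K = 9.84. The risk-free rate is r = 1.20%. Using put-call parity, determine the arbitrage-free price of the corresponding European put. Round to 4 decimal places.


Answer: Put price = 0.4045

Derivation:
Put-call parity: C - P = S_0 * exp(-qT) - K * exp(-rT).
S_0 * exp(-qT) = 11.2700 * 1.00000000 = 11.27000000
K * exp(-rT) = 9.8400 * 0.99700450 = 9.81052424
P = C - S*exp(-qT) + K*exp(-rT)
P = 1.8640 - 11.27000000 + 9.81052424 = 0.4045


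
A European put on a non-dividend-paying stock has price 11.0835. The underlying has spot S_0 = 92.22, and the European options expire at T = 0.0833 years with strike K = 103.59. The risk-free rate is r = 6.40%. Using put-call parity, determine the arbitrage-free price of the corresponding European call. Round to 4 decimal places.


Answer: Call price = 0.2643

Derivation:
Put-call parity: C - P = S_0 * exp(-qT) - K * exp(-rT).
S_0 * exp(-qT) = 92.2200 * 1.00000000 = 92.22000000
K * exp(-rT) = 103.5900 * 0.99468299 = 103.03921048
C = P + S*exp(-qT) - K*exp(-rT)
C = 11.0835 + 92.22000000 - 103.03921048 = 0.2643


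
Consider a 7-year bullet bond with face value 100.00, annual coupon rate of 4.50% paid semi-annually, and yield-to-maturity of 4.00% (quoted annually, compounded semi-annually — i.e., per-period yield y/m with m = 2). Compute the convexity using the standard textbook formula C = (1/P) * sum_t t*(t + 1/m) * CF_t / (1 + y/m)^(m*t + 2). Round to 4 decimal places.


Answer: Convexity = 41.8783

Derivation:
Coupon per period c = face * coupon_rate / m = 2.250000
Periods per year m = 2; per-period yield y/m = 0.020000
Number of cashflows N = 14
Cashflows (t years, CF_t, discount factor 1/(1+y/m)^(m*t), PV):
  t = 0.5000: CF_t = 2.250000, DF = 0.980392, PV = 2.205882
  t = 1.0000: CF_t = 2.250000, DF = 0.961169, PV = 2.162630
  t = 1.5000: CF_t = 2.250000, DF = 0.942322, PV = 2.120225
  t = 2.0000: CF_t = 2.250000, DF = 0.923845, PV = 2.078652
  t = 2.5000: CF_t = 2.250000, DF = 0.905731, PV = 2.037894
  t = 3.0000: CF_t = 2.250000, DF = 0.887971, PV = 1.997936
  t = 3.5000: CF_t = 2.250000, DF = 0.870560, PV = 1.958760
  t = 4.0000: CF_t = 2.250000, DF = 0.853490, PV = 1.920353
  t = 4.5000: CF_t = 2.250000, DF = 0.836755, PV = 1.882699
  t = 5.0000: CF_t = 2.250000, DF = 0.820348, PV = 1.845784
  t = 5.5000: CF_t = 2.250000, DF = 0.804263, PV = 1.809592
  t = 6.0000: CF_t = 2.250000, DF = 0.788493, PV = 1.774110
  t = 6.5000: CF_t = 2.250000, DF = 0.773033, PV = 1.739323
  t = 7.0000: CF_t = 102.250000, DF = 0.757875, PV = 77.492721
Price P = sum_t PV_t = 103.026562
Convexity numerator sum_t t*(t + 1/m) * CF_t / (1+y/m)^(m*t + 2):
  t = 0.5000: term = 1.060113
  t = 1.0000: term = 3.117978
  t = 1.5000: term = 6.113683
  t = 2.0000: term = 9.989678
  t = 2.5000: term = 14.690703
  t = 3.0000: term = 20.163710
  t = 3.5000: term = 26.357791
  t = 4.0000: term = 33.224106
  t = 4.5000: term = 40.715816
  t = 5.0000: term = 48.788015
  t = 5.5000: term = 57.397665
  t = 6.0000: term = 66.503533
  t = 6.5000: term = 76.066133
  t = 7.0000: term = 3910.388184
Convexity = (1/P) * sum = 4314.577109 / 103.026562 = 41.878298


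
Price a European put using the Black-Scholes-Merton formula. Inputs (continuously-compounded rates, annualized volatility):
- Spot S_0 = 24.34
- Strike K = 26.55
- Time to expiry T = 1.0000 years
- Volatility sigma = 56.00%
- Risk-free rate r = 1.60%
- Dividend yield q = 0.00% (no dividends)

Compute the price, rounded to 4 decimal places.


d1 = (ln(S/K) + (r - q + 0.5*sigma^2) * T) / (sigma * sqrt(T)) = 0.15337739
d2 = d1 - sigma * sqrt(T) = -0.40662261
exp(-rT) = 0.98412732; exp(-qT) = 1.00000000
P = K * exp(-rT) * N(-d2) - S_0 * exp(-qT) * N(-d1)
N(-d1) = 0.43905034; N(-d2) = 0.65785740
P = 26.5500 * 0.98412732 * 0.65785740 - 24.3400 * 1.00000000 * 0.43905034 = 6.5024

Answer: Price = 6.5024


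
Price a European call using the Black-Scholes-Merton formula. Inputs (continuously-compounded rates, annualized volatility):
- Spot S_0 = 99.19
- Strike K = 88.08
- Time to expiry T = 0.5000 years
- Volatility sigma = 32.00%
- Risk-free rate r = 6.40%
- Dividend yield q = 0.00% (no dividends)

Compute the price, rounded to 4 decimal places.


Answer: Price = 17.0195

Derivation:
d1 = (ln(S/K) + (r - q + 0.5*sigma^2) * T) / (sigma * sqrt(T)) = 0.77954859
d2 = d1 - sigma * sqrt(T) = 0.55327442
exp(-rT) = 0.96850658; exp(-qT) = 1.00000000
C = S_0 * exp(-qT) * N(d1) - K * exp(-rT) * N(d2)
N(d1) = 0.78217169; N(d2) = 0.70996224
C = 99.1900 * 1.00000000 * 0.78217169 - 88.0800 * 0.96850658 * 0.70996224 = 17.0195


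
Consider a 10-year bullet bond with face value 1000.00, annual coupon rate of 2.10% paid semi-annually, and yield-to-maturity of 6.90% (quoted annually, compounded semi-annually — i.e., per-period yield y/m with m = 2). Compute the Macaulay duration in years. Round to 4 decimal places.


Coupon per period c = face * coupon_rate / m = 10.500000
Periods per year m = 2; per-period yield y/m = 0.034500
Number of cashflows N = 20
Cashflows (t years, CF_t, discount factor 1/(1+y/m)^(m*t), PV):
  t = 0.5000: CF_t = 10.500000, DF = 0.966651, PV = 10.149831
  t = 1.0000: CF_t = 10.500000, DF = 0.934413, PV = 9.811340
  t = 1.5000: CF_t = 10.500000, DF = 0.903251, PV = 9.484137
  t = 2.0000: CF_t = 10.500000, DF = 0.873128, PV = 9.167846
  t = 2.5000: CF_t = 10.500000, DF = 0.844010, PV = 8.862104
  t = 3.0000: CF_t = 10.500000, DF = 0.815863, PV = 8.566557
  t = 3.5000: CF_t = 10.500000, DF = 0.788654, PV = 8.280867
  t = 4.0000: CF_t = 10.500000, DF = 0.762353, PV = 8.004705
  t = 4.5000: CF_t = 10.500000, DF = 0.736929, PV = 7.737753
  t = 5.0000: CF_t = 10.500000, DF = 0.712353, PV = 7.479703
  t = 5.5000: CF_t = 10.500000, DF = 0.688596, PV = 7.230259
  t = 6.0000: CF_t = 10.500000, DF = 0.665632, PV = 6.989134
  t = 6.5000: CF_t = 10.500000, DF = 0.643433, PV = 6.756050
  t = 7.0000: CF_t = 10.500000, DF = 0.621975, PV = 6.530740
  t = 7.5000: CF_t = 10.500000, DF = 0.601233, PV = 6.312943
  t = 8.0000: CF_t = 10.500000, DF = 0.581182, PV = 6.102410
  t = 8.5000: CF_t = 10.500000, DF = 0.561800, PV = 5.898898
  t = 9.0000: CF_t = 10.500000, DF = 0.543064, PV = 5.702173
  t = 9.5000: CF_t = 10.500000, DF = 0.524953, PV = 5.512009
  t = 10.0000: CF_t = 1010.500000, DF = 0.507446, PV = 512.774498
Price P = sum_t PV_t = 657.353956
Macaulay numerator sum_t t * PV_t:
  t * PV_t at t = 0.5000: 5.074915
  t * PV_t at t = 1.0000: 9.811340
  t * PV_t at t = 1.5000: 14.226205
  t * PV_t at t = 2.0000: 18.335692
  t * PV_t at t = 2.5000: 22.155259
  t * PV_t at t = 3.0000: 25.699672
  t * PV_t at t = 3.5000: 28.983036
  t * PV_t at t = 4.0000: 32.018821
  t * PV_t at t = 4.5000: 34.819887
  t * PV_t at t = 5.0000: 37.398515
  t * PV_t at t = 5.5000: 39.766424
  t * PV_t at t = 6.0000: 41.934803
  t * PV_t at t = 6.5000: 43.914326
  t * PV_t at t = 7.0000: 45.715177
  t * PV_t at t = 7.5000: 47.347073
  t * PV_t at t = 8.0000: 48.819280
  t * PV_t at t = 8.5000: 50.140633
  t * PV_t at t = 9.0000: 51.319557
  t * PV_t at t = 9.5000: 52.364083
  t * PV_t at t = 10.0000: 5127.744976
Macaulay duration D = (sum_t t * PV_t) / P = 5777.589675 / 657.353956 = 8.789161

Answer: Macaulay duration = 8.7892 years


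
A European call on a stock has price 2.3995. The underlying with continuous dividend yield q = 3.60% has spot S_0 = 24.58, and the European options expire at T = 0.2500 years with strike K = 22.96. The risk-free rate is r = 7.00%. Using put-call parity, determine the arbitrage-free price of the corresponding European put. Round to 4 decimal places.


Answer: Put price = 0.6014

Derivation:
Put-call parity: C - P = S_0 * exp(-qT) - K * exp(-rT).
S_0 * exp(-qT) = 24.5800 * 0.99104038 = 24.35977251
K * exp(-rT) = 22.9600 * 0.98265224 = 22.56169533
P = C - S*exp(-qT) + K*exp(-rT)
P = 2.3995 - 24.35977251 + 22.56169533 = 0.6014


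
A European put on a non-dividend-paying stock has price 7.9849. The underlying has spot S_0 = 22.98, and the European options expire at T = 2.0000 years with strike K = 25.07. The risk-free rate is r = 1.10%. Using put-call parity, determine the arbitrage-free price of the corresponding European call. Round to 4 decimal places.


Put-call parity: C - P = S_0 * exp(-qT) - K * exp(-rT).
S_0 * exp(-qT) = 22.9800 * 1.00000000 = 22.98000000
K * exp(-rT) = 25.0700 * 0.97824024 = 24.52448269
C = P + S*exp(-qT) - K*exp(-rT)
C = 7.9849 + 22.98000000 - 24.52448269 = 6.4404

Answer: Call price = 6.4404


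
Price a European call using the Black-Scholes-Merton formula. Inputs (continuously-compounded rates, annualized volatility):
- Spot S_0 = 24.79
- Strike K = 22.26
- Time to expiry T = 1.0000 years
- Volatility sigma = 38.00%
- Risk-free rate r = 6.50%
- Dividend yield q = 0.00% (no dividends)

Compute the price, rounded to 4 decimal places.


Answer: Price = 5.7487

Derivation:
d1 = (ln(S/K) + (r - q + 0.5*sigma^2) * T) / (sigma * sqrt(T)) = 0.64433947
d2 = d1 - sigma * sqrt(T) = 0.26433947
exp(-rT) = 0.93706746; exp(-qT) = 1.00000000
C = S_0 * exp(-qT) * N(d1) - K * exp(-rT) * N(d2)
N(d1) = 0.74032234; N(d2) = 0.60424083
C = 24.7900 * 1.00000000 * 0.74032234 - 22.2600 * 0.93706746 * 0.60424083 = 5.7487


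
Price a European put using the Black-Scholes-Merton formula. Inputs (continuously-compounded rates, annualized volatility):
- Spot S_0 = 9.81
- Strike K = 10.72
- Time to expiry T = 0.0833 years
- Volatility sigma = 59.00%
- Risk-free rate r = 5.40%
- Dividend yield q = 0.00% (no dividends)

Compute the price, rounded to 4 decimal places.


Answer: Price = 1.2088

Derivation:
d1 = (ln(S/K) + (r - q + 0.5*sigma^2) * T) / (sigma * sqrt(T)) = -0.40938790
d2 = d1 - sigma * sqrt(T) = -0.57967217
exp(-rT) = 0.99551190; exp(-qT) = 1.00000000
P = K * exp(-rT) * N(-d2) - S_0 * exp(-qT) * N(-d1)
N(-d1) = 0.65887249; N(-d2) = 0.71893214
P = 10.7200 * 0.99551190 * 0.71893214 - 9.8100 * 1.00000000 * 0.65887249 = 1.2088


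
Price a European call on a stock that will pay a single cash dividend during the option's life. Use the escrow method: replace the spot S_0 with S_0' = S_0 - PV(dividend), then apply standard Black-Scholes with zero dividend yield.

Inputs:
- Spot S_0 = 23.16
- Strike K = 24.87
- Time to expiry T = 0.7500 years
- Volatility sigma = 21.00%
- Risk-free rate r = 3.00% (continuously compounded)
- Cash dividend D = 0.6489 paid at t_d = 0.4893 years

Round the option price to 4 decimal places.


PV(D) = D * exp(-r * t_d) = 0.6489 * 0.98542821 = 0.63944437
S_0' = S_0 - PV(D) = 23.1600 - 0.63944437 = 22.52055563
d1 = (ln(S_0'/K) + (r + sigma^2/2)*T) / (sigma*sqrt(T)) = -0.33099371
d2 = d1 - sigma*sqrt(T) = -0.51285905
exp(-rT) = 0.97775124
N(d1) = 0.37032462; N(d2) = 0.30402496
C = S_0' * N(d1) - K * exp(-rT) * N(d2) = 22.52055563 * 0.37032462 - 24.8700 * 0.97775124 * 0.30402496 = 0.9470

Answer: Price = 0.9470


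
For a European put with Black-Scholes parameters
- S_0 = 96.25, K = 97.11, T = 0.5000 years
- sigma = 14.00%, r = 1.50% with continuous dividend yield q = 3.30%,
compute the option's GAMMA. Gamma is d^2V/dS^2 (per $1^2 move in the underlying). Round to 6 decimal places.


d1 = -0.1312731965; d2 = -0.2302681458
phi(d1) = 0.3955196301; exp(-qT) = 0.9836353794; exp(-rT) = 0.9925280548
Gamma = exp(-qT) * phi(d1) / (S * sigma * sqrt(T)) = 0.9836353794 * 0.3955196301 / (96.2500 * 0.1400 * 0.7071067812) = 0.040831

Answer: Gamma = 0.040831


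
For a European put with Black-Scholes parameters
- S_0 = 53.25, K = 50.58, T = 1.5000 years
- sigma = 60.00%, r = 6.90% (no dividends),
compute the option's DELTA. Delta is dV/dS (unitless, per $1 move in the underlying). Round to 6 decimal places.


Answer: Delta = -0.281540

Derivation:
d1 = 0.5782722226; d2 = -0.1565747002
phi(d1) = 0.3375175011; exp(-qT) = 1.0000000000; exp(-rT) = 0.9016760227
N(-d1) = 0.2815401725
Delta = -exp(-qT) * N(-d1) = -1.0000000000 * 0.2815401725 = -0.281540


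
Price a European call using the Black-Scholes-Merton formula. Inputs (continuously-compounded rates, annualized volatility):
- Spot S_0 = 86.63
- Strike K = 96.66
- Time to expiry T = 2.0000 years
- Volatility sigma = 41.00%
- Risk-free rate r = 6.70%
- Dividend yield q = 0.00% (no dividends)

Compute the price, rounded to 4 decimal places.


d1 = (ln(S/K) + (r - q + 0.5*sigma^2) * T) / (sigma * sqrt(T)) = 0.33207547
d2 = d1 - sigma * sqrt(T) = -0.24775209
exp(-rT) = 0.87459006; exp(-qT) = 1.00000000
C = S_0 * exp(-qT) * N(d1) - K * exp(-rT) * N(d2)
N(d1) = 0.63008386; N(d2) = 0.40216311
C = 86.6300 * 1.00000000 * 0.63008386 - 96.6600 * 0.87459006 * 0.40216311 = 20.5861

Answer: Price = 20.5861


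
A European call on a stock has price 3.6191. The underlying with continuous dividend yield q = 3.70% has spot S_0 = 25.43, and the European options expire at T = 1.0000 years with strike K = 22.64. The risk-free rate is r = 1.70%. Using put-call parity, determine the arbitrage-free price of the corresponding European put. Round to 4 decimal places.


Answer: Put price = 1.3712

Derivation:
Put-call parity: C - P = S_0 * exp(-qT) - K * exp(-rT).
S_0 * exp(-qT) = 25.4300 * 0.96367614 = 24.50628412
K * exp(-rT) = 22.6400 * 0.98314368 = 22.25837302
P = C - S*exp(-qT) + K*exp(-rT)
P = 3.6191 - 24.50628412 + 22.25837302 = 1.3712


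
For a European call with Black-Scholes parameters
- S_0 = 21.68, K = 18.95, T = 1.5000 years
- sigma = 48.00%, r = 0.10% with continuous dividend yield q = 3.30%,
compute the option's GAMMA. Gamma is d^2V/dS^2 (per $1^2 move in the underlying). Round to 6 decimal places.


Answer: Gamma = 0.027027

Derivation:
d1 = 0.4412249630; d2 = -0.1466525753
phi(d1) = 0.3619394787; exp(-qT) = 0.9517051581; exp(-rT) = 0.9985011244
Gamma = exp(-qT) * phi(d1) / (S * sigma * sqrt(T)) = 0.9517051581 * 0.3619394787 / (21.6800 * 0.4800 * 1.2247448714) = 0.027027


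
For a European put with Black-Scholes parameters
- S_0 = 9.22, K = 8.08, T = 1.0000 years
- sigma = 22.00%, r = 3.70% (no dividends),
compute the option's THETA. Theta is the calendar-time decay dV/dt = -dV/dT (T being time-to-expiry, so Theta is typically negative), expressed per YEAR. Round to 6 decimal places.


d1 = 0.8781052956; d2 = 0.6581052956
phi(d1) = 0.2713154838; exp(-qT) = 1.0000000000; exp(-rT) = 0.9636761353
Theta = -S*exp(-qT)*phi(d1)*sigma/(2*sqrt(T)) + r*K*exp(-rT)*N(-d2) - q*S*exp(-qT)*N(-d1)
N(-d1) = 0.1899432897; N(-d2) = 0.2552352366; sqrt(T) = 1.0000000000
Term 1 = -9.2200 * 1.0000000000 * 0.2713154838 * 0.2200 / (2 * 1.0000000000) = -0.2751681637
Term 2 = 0.0370 * 8.0800 * 0.9636761353 * 0.2552352366 = 0.0735334292
Term 3 = 0 (no dividend yield, q = 0)
Theta = -0.2751681637 + (0.0735334292) + (0.0000000000) = -0.201635

Answer: Theta = -0.201635


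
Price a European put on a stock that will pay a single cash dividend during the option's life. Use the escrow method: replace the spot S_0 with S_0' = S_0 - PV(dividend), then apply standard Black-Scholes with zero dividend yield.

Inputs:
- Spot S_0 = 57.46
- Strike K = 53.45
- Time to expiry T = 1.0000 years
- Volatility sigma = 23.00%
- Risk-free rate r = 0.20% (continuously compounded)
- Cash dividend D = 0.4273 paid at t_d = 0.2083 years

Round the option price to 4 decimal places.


Answer: Price = 3.4190

Derivation:
PV(D) = D * exp(-r * t_d) = 0.4273 * 0.99958349 = 0.42712202
S_0' = S_0 - PV(D) = 57.4600 - 0.42712202 = 57.03287798
d1 = (ln(S_0'/K) + (r + sigma^2/2)*T) / (sigma*sqrt(T)) = 0.40578813
d2 = d1 - sigma*sqrt(T) = 0.17578813
exp(-rT) = 0.99800200
N(-d1) = 0.34244914; N(-d2) = 0.43023020
P = K * exp(-rT) * N(-d2) - S_0' * N(-d1) = 53.4500 * 0.99800200 * 0.43023020 - 57.03287798 * 0.34244914 = 3.4190


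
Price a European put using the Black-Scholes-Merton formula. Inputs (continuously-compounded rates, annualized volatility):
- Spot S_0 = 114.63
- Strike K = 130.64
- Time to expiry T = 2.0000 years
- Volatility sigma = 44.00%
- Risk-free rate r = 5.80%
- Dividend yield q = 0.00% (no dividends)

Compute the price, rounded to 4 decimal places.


d1 = (ln(S/K) + (r - q + 0.5*sigma^2) * T) / (sigma * sqrt(T)) = 0.28744550
d2 = d1 - sigma * sqrt(T) = -0.33480847
exp(-rT) = 0.89047522; exp(-qT) = 1.00000000
P = K * exp(-rT) * N(-d2) - S_0 * exp(-qT) * N(-d1)
N(-d1) = 0.38688561; N(-d2) = 0.63111521
P = 130.6400 * 0.89047522 * 0.63111521 - 114.6300 * 1.00000000 * 0.38688561 = 29.0700

Answer: Price = 29.0700


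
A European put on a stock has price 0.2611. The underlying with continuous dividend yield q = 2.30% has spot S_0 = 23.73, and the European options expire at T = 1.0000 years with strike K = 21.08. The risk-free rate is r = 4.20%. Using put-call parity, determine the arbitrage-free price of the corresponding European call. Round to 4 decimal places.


Answer: Call price = 3.2386

Derivation:
Put-call parity: C - P = S_0 * exp(-qT) - K * exp(-rT).
S_0 * exp(-qT) = 23.7300 * 0.97726248 = 23.19043874
K * exp(-rT) = 21.0800 * 0.95886978 = 20.21297497
C = P + S*exp(-qT) - K*exp(-rT)
C = 0.2611 + 23.19043874 - 20.21297497 = 3.2386


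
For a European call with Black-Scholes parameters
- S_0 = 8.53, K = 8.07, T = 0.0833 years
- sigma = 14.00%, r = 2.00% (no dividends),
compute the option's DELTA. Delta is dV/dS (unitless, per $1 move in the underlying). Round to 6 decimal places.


Answer: Delta = 0.924127

Derivation:
d1 = 1.4333909694; d2 = 1.3929845342
phi(d1) = 0.1428095480; exp(-qT) = 1.0000000000; exp(-rT) = 0.9983353870
N(d1) = 0.9241269311
Delta = exp(-qT) * N(d1) = 1.0000000000 * 0.9241269311 = 0.924127


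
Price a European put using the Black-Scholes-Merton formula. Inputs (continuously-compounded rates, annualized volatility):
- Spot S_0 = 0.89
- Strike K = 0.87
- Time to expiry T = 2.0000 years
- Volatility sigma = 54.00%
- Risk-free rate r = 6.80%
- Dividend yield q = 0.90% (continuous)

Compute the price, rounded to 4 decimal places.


d1 = (ln(S/K) + (r - q + 0.5*sigma^2) * T) / (sigma * sqrt(T)) = 0.56611526
d2 = d1 - sigma * sqrt(T) = -0.19756007
exp(-rT) = 0.87284263; exp(-qT) = 0.98216103
P = K * exp(-rT) * N(-d2) - S_0 * exp(-qT) * N(-d1)
N(-d1) = 0.28565772; N(-d2) = 0.57830536
P = 0.8700 * 0.87284263 * 0.57830536 - 0.8900 * 0.98216103 * 0.28565772 = 0.1894

Answer: Price = 0.1894


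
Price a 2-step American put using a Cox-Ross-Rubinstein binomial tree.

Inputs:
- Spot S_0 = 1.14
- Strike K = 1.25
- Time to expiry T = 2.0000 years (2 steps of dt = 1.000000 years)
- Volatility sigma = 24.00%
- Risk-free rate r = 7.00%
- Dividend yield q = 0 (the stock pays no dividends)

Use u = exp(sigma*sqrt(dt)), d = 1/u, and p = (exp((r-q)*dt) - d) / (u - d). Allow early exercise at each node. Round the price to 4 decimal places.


Answer: Price = V(0,0) = 0.1582

Derivation:
dt = T/N = 1.000000
u = exp(sigma*sqrt(dt)) = 1.271249; d = 1/u = 0.786628
p = (exp((r-q)*dt) - d) / (u - d) = 0.589905
Discount per step: exp(-r*dt) = 0.932394
Stock lattice S(k, i) with i counting down-moves:
  k=0: S(0,0) = 1.1400
  k=1: S(1,0) = 1.4492; S(1,1) = 0.8968
  k=2: S(2,0) = 1.8423; S(2,1) = 1.1400; S(2,2) = 0.7054
Terminal payoffs V(N, i) = max(K - S_T, 0):
  V(2,0) = 0.000000; V(2,1) = 0.110000; V(2,2) = 0.544587
Backward induction: V(k, i) = exp(-r*dt) * [p * V(k+1, i) + (1-p) * V(k+1, i+1)]; then take max(V_cont, immediate exercise) for American.
  V(1,0) = exp(-r*dt) * [p*0.000000 + (1-p)*0.110000] = 0.042061; exercise = 0.000000; V(1,0) = max -> 0.042061
  V(1,1) = exp(-r*dt) * [p*0.110000 + (1-p)*0.544587] = 0.268737; exercise = 0.353244; V(1,1) = max -> 0.353244
  V(0,0) = exp(-r*dt) * [p*0.042061 + (1-p)*0.353244] = 0.158205; exercise = 0.110000; V(0,0) = max -> 0.158205


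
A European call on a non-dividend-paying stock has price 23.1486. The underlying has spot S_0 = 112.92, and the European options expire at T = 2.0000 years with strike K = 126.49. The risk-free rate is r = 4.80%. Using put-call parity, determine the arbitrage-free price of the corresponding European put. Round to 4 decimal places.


Put-call parity: C - P = S_0 * exp(-qT) - K * exp(-rT).
S_0 * exp(-qT) = 112.9200 * 1.00000000 = 112.92000000
K * exp(-rT) = 126.4900 * 0.90846402 = 114.91161339
P = C - S*exp(-qT) + K*exp(-rT)
P = 23.1486 - 112.92000000 + 114.91161339 = 25.1402

Answer: Put price = 25.1402


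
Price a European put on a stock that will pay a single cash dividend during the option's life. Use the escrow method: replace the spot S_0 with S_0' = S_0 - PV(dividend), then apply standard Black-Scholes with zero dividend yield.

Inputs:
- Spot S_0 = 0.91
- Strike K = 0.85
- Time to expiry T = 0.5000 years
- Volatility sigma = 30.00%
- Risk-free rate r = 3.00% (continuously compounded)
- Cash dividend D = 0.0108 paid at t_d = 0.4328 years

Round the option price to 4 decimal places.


Answer: Price = 0.0465

Derivation:
PV(D) = D * exp(-r * t_d) = 0.0108 * 0.98709993 = 0.01066068
S_0' = S_0 - PV(D) = 0.9100 - 0.01066068 = 0.89933932
d1 = (ln(S_0'/K) + (r + sigma^2/2)*T) / (sigma*sqrt(T)) = 0.44276225
d2 = d1 - sigma*sqrt(T) = 0.23063021
exp(-rT) = 0.98511194
N(-d1) = 0.32896886; N(-d2) = 0.40880105
P = K * exp(-rT) * N(-d2) - S_0' * N(-d1) = 0.8500 * 0.98511194 * 0.40880105 - 0.89933932 * 0.32896886 = 0.0465


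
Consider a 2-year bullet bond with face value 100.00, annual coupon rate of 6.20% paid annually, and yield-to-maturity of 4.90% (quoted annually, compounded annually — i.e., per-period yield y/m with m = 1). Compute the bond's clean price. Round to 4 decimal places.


Answer: Price = 102.4207

Derivation:
Coupon per period c = face * coupon_rate / m = 6.200000
Periods per year m = 1; per-period yield y/m = 0.049000
Number of cashflows N = 2
Cashflows (t years, CF_t, discount factor 1/(1+y/m)^(m*t), PV):
  t = 1.0000: CF_t = 6.200000, DF = 0.953289, PV = 5.910391
  t = 2.0000: CF_t = 106.200000, DF = 0.908760, PV = 96.510272
Price P = sum_t PV_t = 102.420663


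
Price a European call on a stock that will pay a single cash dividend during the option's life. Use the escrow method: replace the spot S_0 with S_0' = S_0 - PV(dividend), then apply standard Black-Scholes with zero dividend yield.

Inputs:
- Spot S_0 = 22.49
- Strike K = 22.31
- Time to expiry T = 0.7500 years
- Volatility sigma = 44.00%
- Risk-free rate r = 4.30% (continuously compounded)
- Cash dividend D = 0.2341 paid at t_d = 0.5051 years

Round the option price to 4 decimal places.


PV(D) = D * exp(-r * t_d) = 0.2341 * 0.97851487 = 0.22907033
S_0' = S_0 - PV(D) = 22.4900 - 0.22907033 = 22.26092967
d1 = (ln(S_0'/K) + (r + sigma^2/2)*T) / (sigma*sqrt(T)) = 0.26938140
d2 = d1 - sigma*sqrt(T) = -0.11166978
exp(-rT) = 0.96826449
N(d1) = 0.60618190; N(d2) = 0.45554262
C = S_0' * N(d1) - K * exp(-rT) * N(d2) = 22.26092967 * 0.60618190 - 22.3100 * 0.96826449 * 0.45554262 = 3.6535

Answer: Price = 3.6535
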